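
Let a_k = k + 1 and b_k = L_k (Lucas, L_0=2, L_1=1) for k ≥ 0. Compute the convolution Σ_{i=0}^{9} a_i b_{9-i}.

507

Write out a_i and b_{9-i} for i = 0,…,9 and sum the products.
Σ = 1·76 + 2·47 + 3·29 + 4·18 + 5·11 + 6·7 + 7·4 + 8·3 + 9·1 + 10·2 = 507.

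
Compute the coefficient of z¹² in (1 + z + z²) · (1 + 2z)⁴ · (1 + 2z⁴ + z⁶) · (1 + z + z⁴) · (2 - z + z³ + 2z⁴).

1372

(1 + z + z²) has coefficients 1,1,1 for degrees 0…2.
(1 + 2z)⁴ has coefficients 1,8,24,32,16,0,0,0,0,0,0,0,0 for degrees 0…12.
Multiplying by (1 + 2z⁴ + z⁶) gives running coefficients 1,8,24,32,18,16,49,72,56,32,16,0,0 for degrees 0…12.
Multiplying by (1 + z + z⁴) gives running coefficients 1,9,32,56,51,42,89,153,146,104,97,88,56 for degrees 0…12.
Finally multiplying by (2 - z + z³ + 2z⁴), the product of all factors after the first has coefficients 2,17,55,81,57,83,256,380,283,235,421,531,420 for degrees 0…12.
[z¹²] = 1·420 + 1·531 + 1·421 = 1372.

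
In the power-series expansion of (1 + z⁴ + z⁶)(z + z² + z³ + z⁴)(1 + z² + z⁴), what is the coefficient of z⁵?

(1 + z⁴ + z⁶) has coefficients 1,0,0,0,1,0 for degrees 0…5.
(z + z² + z³ + z⁴) has coefficients 0,1,1,1,1,0 for degrees 0…5.
Finally multiplying by (1 + z² + z⁴), the product of all factors after the first has coefficients 0,1,1,2,2,2 for degrees 0…5.
[z⁵] = 1·2 + 1·1 = 3.

3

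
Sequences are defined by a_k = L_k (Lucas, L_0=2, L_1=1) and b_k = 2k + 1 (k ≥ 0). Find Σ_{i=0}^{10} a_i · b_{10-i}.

1335

This is [x^10] in the product of the two ordinary generating functions.
Σ = 2·21 + 1·19 + 3·17 + 4·15 + 7·13 + 11·11 + 18·9 + 29·7 + 47·5 + 76·3 + 123·1 = 1335.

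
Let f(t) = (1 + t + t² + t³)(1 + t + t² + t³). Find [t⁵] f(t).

(1 + t + t² + t³) has coefficients 1,1,1,1 for degrees 0…3.
(1 + t + t² + t³) has coefficients 1,1,1,1,0,0 for degrees 0…5.
[t⁵] = 1·0 + 1·0 + 1·1 + 1·1 = 2.

2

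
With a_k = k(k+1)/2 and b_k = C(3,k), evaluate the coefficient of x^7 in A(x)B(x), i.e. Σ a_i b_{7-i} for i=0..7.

This is [x^7] in the product of the two ordinary generating functions.
Σ = 0·0 + 1·0 + 3·0 + 6·0 + 10·1 + 15·3 + 21·3 + 28·1 = 146.

146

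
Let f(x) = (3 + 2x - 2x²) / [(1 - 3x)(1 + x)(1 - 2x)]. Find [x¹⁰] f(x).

452851

Partial fractions give a closed form: a_n = (31/4)·3^n + (-1/12)·(-1)^n + (-14/3)·2^n.
At n = 10: a_10 = 452851.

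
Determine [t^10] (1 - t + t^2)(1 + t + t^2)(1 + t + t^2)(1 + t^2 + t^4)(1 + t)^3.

(1 - t + t^2) has coefficients 1,-1,1 for degrees 0…2.
(1 + t + t^2) has coefficients 1,1,1,0,0,0,0,0,0,0,0 for degrees 0…10.
Multiplying by (1 + t + t^2) gives running coefficients 1,2,3,2,1,0,0,0,0,0,0 for degrees 0…10.
Multiplying by (1 + t^2 + t^4) gives running coefficients 1,2,4,4,5,4,4,2,1,0,0 for degrees 0…10.
Finally multiplying by (1 + t)^3, the product of all factors after the first has coefficients 1,5,13,23,31,35,35,31,23,13,5 for degrees 0…10.
[t^10] = 1·5 − 1·13 + 1·23 = 15.

15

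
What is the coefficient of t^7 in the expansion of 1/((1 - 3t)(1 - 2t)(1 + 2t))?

The denominator gives the recurrence a_n = 3a_(n−1) + 4a_(n−2) − 12a_(n−3) for n ≥ 3; the numerator fixes a_0 = 1, a_1 = 3, a_2 = 13.
Iterating: 1, 3, 13, 39, 133, 399, 1261, 3783, so a_7 = 3783.

3783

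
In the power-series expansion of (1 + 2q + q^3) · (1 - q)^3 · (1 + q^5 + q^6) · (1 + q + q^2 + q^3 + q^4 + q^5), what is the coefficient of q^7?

(1 + 2q + q^3) has coefficients 1,2,0,1 for degrees 0…3.
(1 - q)^3 has coefficients 1,-3,3,-1,0,0,0,0 for degrees 0…7.
Multiplying by (1 + q^5 + q^6) gives running coefficients 1,-3,3,-1,0,1,-2,0 for degrees 0…7.
Finally multiplying by (1 + q + q^2 + q^3 + q^4 + q^5), the product of all factors after the first has coefficients 1,-2,1,0,0,1,-2,1 for degrees 0…7.
[q^7] = 1·1 + 2·(-2) + 1·0 = -3.

-3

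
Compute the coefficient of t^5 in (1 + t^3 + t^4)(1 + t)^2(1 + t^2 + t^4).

(1 + t^3 + t^4) has coefficients 1,0,0,1,1 for degrees 0…4.
(1 + t)^2 has coefficients 1,2,1,0,0,0 for degrees 0…5.
Finally multiplying by (1 + t^2 + t^4), the product of all factors after the first has coefficients 1,2,2,2,2,2 for degrees 0…5.
[t^5] = 1·2 + 1·2 + 1·2 = 6.

6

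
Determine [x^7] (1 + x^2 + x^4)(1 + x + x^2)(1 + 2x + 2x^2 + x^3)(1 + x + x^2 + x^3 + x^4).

(1 + x^2 + x^4) has coefficients 1,0,1,0,1 for degrees 0…4.
(1 + x + x^2) has coefficients 1,1,1,0,0,0,0,0 for degrees 0…7.
Multiplying by (1 + 2x + 2x^2 + x^3) gives running coefficients 1,3,5,5,3,1,0,0 for degrees 0…7.
Finally multiplying by (1 + x + x^2 + x^3 + x^4), the product of all factors after the first has coefficients 1,4,9,14,17,17,14,9 for degrees 0…7.
[x^7] = 1·9 + 1·17 + 1·14 = 40.

40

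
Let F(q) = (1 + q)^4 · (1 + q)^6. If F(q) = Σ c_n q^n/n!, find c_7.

604800

The EGF product rule gives c_7 = Σ_{k_1+k_2=7} C(7; k_1,k_2) · ∏ g_i(k_i), where (1+q)^4 gives the falling factorial (4)_k; (1+q)^6 gives the falling factorial (6)_k.
g_1(k) for k = 0…7: 1, 4, 12, 24, 24, 0, 0, 0.
g_2(k) for k = 0…7: 1, 6, 30, 120, 360, 720, 720, 0.
c_7 = Σ_k C(7,k)·g_1(k)·g_2(7−k) = 7·4·720 + 21·12·720 + 35·24·360 + 35·24·120 = 20160 + 181440 + 302400 + 100800 = 604800.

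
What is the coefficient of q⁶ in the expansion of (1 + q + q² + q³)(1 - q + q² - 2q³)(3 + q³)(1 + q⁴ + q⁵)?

-4

(1 + q + q² + q³) has coefficients 1,1,1,1 for degrees 0…3.
(1 - q + q² - 2q³) has coefficients 1,-1,1,-2,0,0,0 for degrees 0…6.
Multiplying by (3 + q³) gives running coefficients 3,-3,3,-5,-1,1,-2 for degrees 0…6.
Finally multiplying by (1 + q⁴ + q⁵), the product of all factors after the first has coefficients 3,-3,3,-5,2,1,-2 for degrees 0…6.
[q⁶] = 1·(-2) + 1·1 + 1·2 + 1·(-5) = -4.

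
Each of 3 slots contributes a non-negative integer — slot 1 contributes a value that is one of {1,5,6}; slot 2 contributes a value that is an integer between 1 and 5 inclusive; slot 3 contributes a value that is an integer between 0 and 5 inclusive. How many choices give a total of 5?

4

The generating function for the choices is (q + q^5 + q^6)·(q + q^2 + q^3 + q^4 + q^5)·(1 + q + q^2 + q^3 + q^4 + q^5); the count is [q^5].
(q + q^5 + q^6) has coefficients 0,1,0,0,0,1 for degrees 0…5.
(q + q^2 + q^3 + q^4 + q^5) has coefficients 0,1,1,1,1,1 for degrees 0…5.
Finally multiplying by (1 + q + q^2 + q^3 + q^4 + q^5), the product of all factors after the first has coefficients 0,1,2,3,4,5 for degrees 0…5.
[q^5] = 1·4 + 1·0 = 4.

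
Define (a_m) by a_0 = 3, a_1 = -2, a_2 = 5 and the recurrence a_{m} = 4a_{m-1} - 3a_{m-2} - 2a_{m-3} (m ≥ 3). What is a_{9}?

10450

The ordinary generating function has denominator 1 - 4q + 3q^2 + 2q^3.
Iterating the recurrence: a_0,…,a_{9} = 3, -2, 5, 20, 69, 206, 577, 1552, 4065, 10450.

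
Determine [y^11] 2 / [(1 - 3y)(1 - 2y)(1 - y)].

The denominator gives the recurrence a_n = 6a_(n−1) − 11a_(n−2) + 6a_(n−3) for n ≥ 3; the numerator fixes a_0 = 2, a_1 = 12, a_2 = 50.
Iterating: 2, 12, 50, 180, 602, 1932, 6050, 18660, 57002, 173052, 523250, 1577940, so a_11 = 1577940.

1577940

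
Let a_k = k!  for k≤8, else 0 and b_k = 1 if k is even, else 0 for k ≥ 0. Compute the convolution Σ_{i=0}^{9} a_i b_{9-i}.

5167

This is [x^9] in the product of the two ordinary generating functions.
Σ = 1·0 + 1·1 + 2·0 + 6·1 + 24·0 + 120·1 + 720·0 + 5040·1 + 40320·0 + 0·1 = 5167.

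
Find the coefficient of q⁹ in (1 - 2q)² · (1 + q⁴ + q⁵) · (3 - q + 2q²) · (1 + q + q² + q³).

(1 - 2q)² has coefficients 1,-4,4 for degrees 0…2.
(1 + q⁴ + q⁵) has coefficients 1,0,0,0,1,1,0,0,0,0 for degrees 0…9.
Multiplying by (3 - q + 2q²) gives running coefficients 3,-1,2,0,3,2,1,2,0,0 for degrees 0…9.
Finally multiplying by (1 + q + q² + q³), the product of all factors after the first has coefficients 3,2,4,4,4,7,6,8,5,3 for degrees 0…9.
[q⁹] = 1·3 − 4·5 + 4·8 = 15.

15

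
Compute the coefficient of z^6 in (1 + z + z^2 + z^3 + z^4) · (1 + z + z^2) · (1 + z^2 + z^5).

6

(1 + z + z^2 + z^3 + z^4) has coefficients 1,1,1,1,1 for degrees 0…4.
(1 + z + z^2) has coefficients 1,1,1,0,0,0,0 for degrees 0…6.
Finally multiplying by (1 + z^2 + z^5), the product of all factors after the first has coefficients 1,1,2,1,1,1,1 for degrees 0…6.
[z^6] = 1·1 + 1·1 + 1·1 + 1·1 + 1·2 = 6.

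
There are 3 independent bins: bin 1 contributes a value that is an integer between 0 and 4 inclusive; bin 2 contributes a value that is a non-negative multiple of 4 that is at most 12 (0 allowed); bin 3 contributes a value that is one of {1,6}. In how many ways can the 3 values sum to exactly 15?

The generating function for the choices is (1 + q + q² + q³ + q⁴)·(1 + q⁴ + q⁸ + q¹²)·(q + q⁶); the count is [q¹⁵].
(1 + q + q² + q³ + q⁴) has coefficients 1,1,1,1,1 for degrees 0…4.
(1 + q⁴ + q⁸ + q¹²) has coefficients 1,0,0,0,1,0,0,0,1,0,0,0,1,0,0,0 for degrees 0…15.
Finally multiplying by (q + q⁶), the product of all factors after the first has coefficients 0,1,0,0,0,1,1,0,0,1,1,0,0,1,1,0 for degrees 0…15.
[q¹⁵] = 1·0 + 1·1 + 1·1 + 1·0 + 1·0 = 2.

2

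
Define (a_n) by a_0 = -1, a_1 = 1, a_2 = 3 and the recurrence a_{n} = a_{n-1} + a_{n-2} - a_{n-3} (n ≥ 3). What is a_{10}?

19

The ordinary generating function has denominator 1 - t - t^2 + t^3.
Iterating the recurrence: a_0,…,a_{10} = -1, 1, 3, 5, 7, 9, 11, 13, 15, 17, 19.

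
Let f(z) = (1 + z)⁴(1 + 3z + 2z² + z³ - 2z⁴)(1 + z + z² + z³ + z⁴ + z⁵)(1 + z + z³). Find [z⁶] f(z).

242

(1 + z)⁴ has coefficients 1,4,6,4,1 for degrees 0…4.
(1 + 3z + 2z² + z³ - 2z⁴) has coefficients 1,3,2,1,-2,0,0 for degrees 0…6.
Multiplying by (1 + z + z² + z³ + z⁴ + z⁵) gives running coefficients 1,4,6,7,5,5,4 for degrees 0…6.
Finally multiplying by (1 + z + z³), the product of all factors after the first has coefficients 1,5,10,14,16,16,16 for degrees 0…6.
[z⁶] = 1·16 + 4·16 + 6·16 + 4·14 + 1·10 = 242.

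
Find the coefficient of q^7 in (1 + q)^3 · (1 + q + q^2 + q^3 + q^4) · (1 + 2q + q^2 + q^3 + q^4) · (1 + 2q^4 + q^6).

(1 + q)^3 has coefficients 1,3,3,1 for degrees 0…3.
(1 + q + q^2 + q^3 + q^4) has coefficients 1,1,1,1,1,0,0,0 for degrees 0…7.
Multiplying by (1 + 2q + q^2 + q^3 + q^4) gives running coefficients 1,3,4,5,6,5,3,2 for degrees 0…7.
Finally multiplying by (1 + 2q^4 + q^6), the product of all factors after the first has coefficients 1,3,4,5,8,11,12,15 for degrees 0…7.
[q^7] = 1·15 + 3·12 + 3·11 + 1·8 = 92.

92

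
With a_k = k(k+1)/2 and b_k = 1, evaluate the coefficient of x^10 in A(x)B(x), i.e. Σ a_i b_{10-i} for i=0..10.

220

This is [x^10] in the product of the two ordinary generating functions.
Σ = 0·1 + 1·1 + 3·1 + 6·1 + 10·1 + 15·1 + 21·1 + 28·1 + 36·1 + 45·1 + 55·1 = 220.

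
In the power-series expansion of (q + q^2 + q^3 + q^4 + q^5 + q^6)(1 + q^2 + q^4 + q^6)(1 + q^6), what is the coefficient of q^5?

(q + q^2 + q^3 + q^4 + q^5 + q^6) has coefficients 0,1,1,1,1,1 for degrees 0…5.
(1 + q^2 + q^4 + q^6) has coefficients 1,0,1,0,1,0 for degrees 0…5.
Finally multiplying by (1 + q^6), the product of all factors after the first has coefficients 1,0,1,0,1,0 for degrees 0…5.
[q^5] = 1·1 + 1·0 + 1·1 + 1·0 + 1·1 = 3.

3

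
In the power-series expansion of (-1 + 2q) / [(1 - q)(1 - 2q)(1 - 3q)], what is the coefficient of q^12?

Partial fractions give a closed form: a_n = (1/2)·1^n + (-3/2)·3^n.
At n = 12: a_12 = -797161.

-797161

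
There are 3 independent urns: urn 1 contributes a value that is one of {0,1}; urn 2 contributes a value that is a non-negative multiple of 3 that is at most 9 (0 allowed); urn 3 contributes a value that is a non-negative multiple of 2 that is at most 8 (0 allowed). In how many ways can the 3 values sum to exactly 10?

The generating function for the choices is (1 + z)·(1 + z^3 + z^6 + z^9)·(1 + z^2 + z^4 + z^6 + z^8); the count is [z^10].
(1 + z) has coefficients 1,1 for degrees 0…1.
(1 + z^3 + z^6 + z^9) has coefficients 1,0,0,1,0,0,1,0,0,1,0 for degrees 0…10.
Finally multiplying by (1 + z^2 + z^4 + z^6 + z^8), the product of all factors after the first has coefficients 1,0,1,1,1,1,2,1,2,2,1 for degrees 0…10.
[z^10] = 1·1 + 1·2 = 3.

3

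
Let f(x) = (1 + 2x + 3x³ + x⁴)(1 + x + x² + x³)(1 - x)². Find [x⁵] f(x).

-2

(1 + 2x + 3x³ + x⁴) has coefficients 1,2,0,3,1 for degrees 0…4.
(1 + x + x² + x³) has coefficients 1,1,1,1,0,0 for degrees 0…5.
Finally multiplying by (1 - x)², the product of all factors after the first has coefficients 1,-1,0,0,-1,1 for degrees 0…5.
[x⁵] = 1·1 + 2·(-1) + 3·0 + 1·(-1) = -2.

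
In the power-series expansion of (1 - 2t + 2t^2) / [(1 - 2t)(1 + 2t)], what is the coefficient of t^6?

The denominator gives the recurrence a_n = 4a_(n−2) for n ≥ 3; the numerator fixes a_0 = 1, a_1 = -2, a_2 = 6.
Iterating: 1, -2, 6, -8, 24, -32, 96, so a_6 = 96.

96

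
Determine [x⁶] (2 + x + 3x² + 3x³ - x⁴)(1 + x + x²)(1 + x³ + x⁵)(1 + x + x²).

(2 + x + 3x² + 3x³ - x⁴) has coefficients 2,1,3,3,-1 for degrees 0…4.
(1 + x + x²) has coefficients 1,1,1,0,0,0,0 for degrees 0…6.
Multiplying by (1 + x³ + x⁵) gives running coefficients 1,1,1,1,1,2,1 for degrees 0…6.
Finally multiplying by (1 + x + x²), the product of all factors after the first has coefficients 1,2,3,3,3,4,4 for degrees 0…6.
[x⁶] = 2·4 + 1·4 + 3·3 + 3·3 − 1·3 = 27.

27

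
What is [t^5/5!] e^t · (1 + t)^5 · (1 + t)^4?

The EGF product rule gives c_5 = Σ_{k_1+k_2+k_3=5} C(5; k_1,k_2,k_3) · ∏ g_i(k_i), where e^t gives (1)^k; (1+t)^5 gives the falling factorial (5)_k; (1+t)^4 gives the falling factorial (4)_k.
g_1(k) for k = 0…5: 1, 1, 1, 1, 1, 1.
g_2(k) for k = 0…5: 1, 5, 20, 60, 120, 120.
g_3(k) for k = 0…5: 1, 4, 12, 24, 24, 0.
First combine the last two factors: h(k) = Σ_j C(k,j)·g_2(j)·g_3(k−j) for k = 0…5: 1, 9, 72, 504, 3024, 15120.
c_5 = Σ_k C(5,k)·g_1(k)·h(5−k) = 1·1·15120 + 5·1·3024 + 10·1·504 + 10·1·72 + 5·1·9 + 1·1·1 = 15120 + 15120 + 5040 + 720 + 45 + 1 = 36046.

36046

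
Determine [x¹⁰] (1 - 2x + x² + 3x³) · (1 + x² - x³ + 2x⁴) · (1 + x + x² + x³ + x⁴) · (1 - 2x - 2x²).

-17

(1 - 2x + x² + 3x³) has coefficients 1,-2,1,3 for degrees 0…3.
(1 + x² - x³ + 2x⁴) has coefficients 1,0,1,-1,2,0,0,0,0,0,0 for degrees 0…10.
Multiplying by (1 + x + x² + x³ + x⁴) gives running coefficients 1,1,2,1,3,2,2,1,2,0,0 for degrees 0…10.
Finally multiplying by (1 - 2x - 2x²), the product of all factors after the first has coefficients 1,-1,-2,-5,-3,-6,-8,-7,-4,-6,-4 for degrees 0…10.
[x¹⁰] = 1·(-4) − 2·(-6) + 1·(-4) + 3·(-7) = -17.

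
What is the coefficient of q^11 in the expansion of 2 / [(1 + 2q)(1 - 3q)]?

Partial fractions give a closed form: a_n = (4/5)·(-2)^n + (6/5)·3^n.
At n = 11: a_11 = 210938.

210938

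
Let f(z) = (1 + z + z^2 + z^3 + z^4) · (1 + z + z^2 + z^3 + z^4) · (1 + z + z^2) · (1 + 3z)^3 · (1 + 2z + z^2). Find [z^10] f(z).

2443

(1 + z + z^2 + z^3 + z^4) has coefficients 1,1,1,1,1 for degrees 0…4.
(1 + z + z^2 + z^3 + z^4) has coefficients 1,1,1,1,1,0,0,0,0,0,0 for degrees 0…10.
Multiplying by (1 + z + z^2) gives running coefficients 1,2,3,3,3,2,1,0,0,0,0 for degrees 0…10.
Multiplying by (1 + 3z)^3 gives running coefficients 1,11,48,111,165,191,181,144,81,27,0 for degrees 0…10.
Finally multiplying by (1 + 2z + z^2), the product of all factors after the first has coefficients 1,13,71,218,435,632,728,697,550,333,135 for degrees 0…10.
[z^10] = 1·135 + 1·333 + 1·550 + 1·697 + 1·728 = 2443.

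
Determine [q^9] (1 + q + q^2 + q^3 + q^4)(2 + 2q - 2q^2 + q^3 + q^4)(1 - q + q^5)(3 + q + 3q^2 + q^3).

25

(1 + q + q^2 + q^3 + q^4) has coefficients 1,1,1,1,1 for degrees 0…4.
(2 + 2q - 2q^2 + q^3 + q^4) has coefficients 2,2,-2,1,1,0,0,0,0,0 for degrees 0…9.
Multiplying by (1 - q + q^5) gives running coefficients 2,0,-4,3,0,1,2,-2,1,1 for degrees 0…9.
Finally multiplying by (3 + q + 3q^2 + q^3), the product of all factors after the first has coefficients 6,2,-6,7,-9,8,10,-1,8,0 for degrees 0…9.
[q^9] = 1·0 + 1·8 + 1·(-1) + 1·10 + 1·8 = 25.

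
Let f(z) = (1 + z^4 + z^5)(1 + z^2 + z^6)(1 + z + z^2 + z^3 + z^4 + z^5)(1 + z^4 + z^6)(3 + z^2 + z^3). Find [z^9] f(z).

50

(1 + z^4 + z^5) has coefficients 1,0,0,0,1,1 for degrees 0…5.
(1 + z^2 + z^6) has coefficients 1,0,1,0,0,0,1,0,0,0 for degrees 0…9.
Multiplying by (1 + z + z^2 + z^3 + z^4 + z^5) gives running coefficients 1,1,2,2,2,2,2,2,1,1 for degrees 0…9.
Multiplying by (1 + z^4 + z^6) gives running coefficients 1,1,2,2,3,3,5,5,5,5 for degrees 0…9.
Finally multiplying by (3 + z^2 + z^3), the product of all factors after the first has coefficients 3,3,7,8,12,13,20,21,23,25 for degrees 0…9.
[z^9] = 1·25 + 1·13 + 1·12 = 50.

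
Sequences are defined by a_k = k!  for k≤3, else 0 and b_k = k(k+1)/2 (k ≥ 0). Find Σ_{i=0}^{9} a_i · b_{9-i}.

263

Write out a_i and b_{9-i} for i = 0,…,9 and sum the products.
Σ = 1·45 + 1·36 + 2·28 + 6·21 + 0·15 + 0·10 + 0·6 + 0·3 + 0·1 + 0·0 = 263.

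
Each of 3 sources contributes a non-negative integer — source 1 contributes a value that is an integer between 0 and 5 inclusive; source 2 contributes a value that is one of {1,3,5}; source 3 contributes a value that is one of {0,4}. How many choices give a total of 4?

2

The generating function for the choices is (1 + x + x² + x³ + x⁴ + x⁵)·(x + x³ + x⁵)·(1 + x⁴); the count is [x⁴].
(1 + x + x² + x³ + x⁴ + x⁵) has coefficients 1,1,1,1,1 for degrees 0…4.
(x + x³ + x⁵) has coefficients 0,1,0,1,0 for degrees 0…4.
Finally multiplying by (1 + x⁴), the product of all factors after the first has coefficients 0,1,0,1,0 for degrees 0…4.
[x⁴] = 1·0 + 1·1 + 1·0 + 1·1 + 1·0 = 2.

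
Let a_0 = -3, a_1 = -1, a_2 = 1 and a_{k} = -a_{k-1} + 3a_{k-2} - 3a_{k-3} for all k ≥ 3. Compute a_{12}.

The ordinary generating function has denominator 1 + y - 3y^2 + 3y^3.
Iterating the recurrence: a_0,…,a_{12} = -3, -1, 1, 5, 1, 11, -23, 53, -155, 383, -1007, 2621, -6791.

-6791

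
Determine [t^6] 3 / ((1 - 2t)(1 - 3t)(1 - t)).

9075

Partial fractions give a closed form: a_n = (-12)·2^n + (27/2)·3^n + (3/2)·1^n.
At n = 6: a_6 = 9075.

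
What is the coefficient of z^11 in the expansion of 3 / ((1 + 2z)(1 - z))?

-4095

Partial fractions give a closed form: a_n = (2)·(-2)^n + (1)·1^n.
At n = 11: a_11 = -4095.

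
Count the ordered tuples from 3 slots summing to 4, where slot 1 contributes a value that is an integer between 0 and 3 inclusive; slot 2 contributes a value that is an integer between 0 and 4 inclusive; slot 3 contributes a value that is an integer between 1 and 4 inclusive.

10

The generating function for the choices is (1 + t + t^2 + t^3)·(1 + t + t^2 + t^3 + t^4)·(t + t^2 + t^3 + t^4); the count is [t^4].
(1 + t + t^2 + t^3) has coefficients 1,1,1,1 for degrees 0…3.
(1 + t + t^2 + t^3 + t^4) has coefficients 1,1,1,1,1 for degrees 0…4.
Finally multiplying by (t + t^2 + t^3 + t^4), the product of all factors after the first has coefficients 0,1,2,3,4 for degrees 0…4.
[t^4] = 1·4 + 1·3 + 1·2 + 1·1 = 10.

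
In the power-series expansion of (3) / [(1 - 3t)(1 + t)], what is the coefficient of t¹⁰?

Partial fractions give a closed form: a_n = (9/4)·3^n + (3/4)·(-1)^n.
At n = 10: a_10 = 132861.

132861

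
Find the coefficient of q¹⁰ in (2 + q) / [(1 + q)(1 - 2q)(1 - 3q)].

306594

The denominator gives the recurrence a_n = 4a_(n−1) − a_(n−2) − 6a_(n−3) for n ≥ 3; the numerator fixes a_0 = 2, a_1 = 9, a_2 = 34.
Iterating: 2, 9, 34, 115, 372, 1169, 3614, 11055, 33592, 101629, 306594, so a_10 = 306594.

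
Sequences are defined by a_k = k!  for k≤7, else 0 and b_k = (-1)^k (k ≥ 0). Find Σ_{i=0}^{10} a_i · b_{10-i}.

This is [x^10] in the product of the two ordinary generating functions.
Σ = 1·1 + 1·(-1) + 2·1 + 6·(-1) + 24·1 + 120·(-1) + 720·1 + 5040·(-1) + 0·1 + 0·(-1) + 0·1 = -4420.

-4420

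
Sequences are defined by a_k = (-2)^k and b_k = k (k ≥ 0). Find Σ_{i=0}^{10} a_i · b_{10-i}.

The convolution is the t^10 coefficient of A(t)B(t).
Σ = 1·10 − 2·9 + 4·8 − 8·7 + 16·6 − 32·5 + 64·4 − 128·3 + 256·2 − 512·1 + 1024·0 = -224.

-224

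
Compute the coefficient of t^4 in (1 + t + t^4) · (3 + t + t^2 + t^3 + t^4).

(1 + t + t^4) has coefficients 1,1,0,0,1 for degrees 0…4.
(3 + t + t^2 + t^3 + t^4) has coefficients 3,1,1,1,1 for degrees 0…4.
[t^4] = 1·1 + 1·1 + 1·3 = 5.

5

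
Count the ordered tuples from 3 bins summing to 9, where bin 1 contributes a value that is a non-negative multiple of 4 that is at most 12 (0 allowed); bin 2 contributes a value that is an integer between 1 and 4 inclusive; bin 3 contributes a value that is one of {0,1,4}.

The generating function for the choices is (1 + q^4 + q^8 + q^12)·(q + q^2 + q^3 + q^4)·(1 + q + q^4); the count is [q^9].
(1 + q^4 + q^8 + q^12) has coefficients 1,0,0,0,1,0,0,0,1,0 for degrees 0…9.
(q + q^2 + q^3 + q^4) has coefficients 0,1,1,1,1,0,0,0,0,0 for degrees 0…9.
Finally multiplying by (1 + q + q^4), the product of all factors after the first has coefficients 0,1,2,2,2,2,1,1,1,0 for degrees 0…9.
[q^9] = 1·0 + 1·2 + 1·1 = 3.

3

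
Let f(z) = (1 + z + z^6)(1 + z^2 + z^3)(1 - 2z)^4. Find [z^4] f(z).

-7

(1 + z + z^6) has coefficients 1,1,0,0,0 for degrees 0…4.
(1 + z^2 + z^3) has coefficients 1,0,1,1,0 for degrees 0…4.
Finally multiplying by (1 - 2z)^4, the product of all factors after the first has coefficients 1,-8,25,-39,32 for degrees 0…4.
[z^4] = 1·32 + 1·(-39) = -7.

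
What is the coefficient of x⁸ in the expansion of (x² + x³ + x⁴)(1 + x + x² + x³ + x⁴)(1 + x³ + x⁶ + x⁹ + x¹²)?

5

(x² + x³ + x⁴) has coefficients 0,0,1,1,1 for degrees 0…4.
(1 + x + x² + x³ + x⁴) has coefficients 1,1,1,1,1,0,0,0,0 for degrees 0…8.
Finally multiplying by (1 + x³ + x⁶ + x⁹ + x¹²), the product of all factors after the first has coefficients 1,1,1,2,2,1,2,2,1 for degrees 0…8.
[x⁸] = 1·2 + 1·1 + 1·2 = 5.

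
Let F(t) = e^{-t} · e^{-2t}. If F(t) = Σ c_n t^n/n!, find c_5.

-243

The EGF product rule gives c_5 = Σ_{k_1+k_2=5} C(5; k_1,k_2) · ∏ g_i(k_i), where e^{-t} gives (-1)^k; e^{-2t} gives (-2)^k.
g_1(k) for k = 0…5: 1, -1, 1, -1, 1, -1.
g_2(k) for k = 0…5: 1, -2, 4, -8, 16, -32.
c_5 = Σ_k C(5,k)·g_1(k)·g_2(5−k) = 1·1·(-32) + 5·(-1)·16 + 10·1·(-8) + 10·(-1)·4 + 5·1·(-2) + 1·(-1)·1 = −32 − 80 − 80 − 40 − 10 − 1 = -243.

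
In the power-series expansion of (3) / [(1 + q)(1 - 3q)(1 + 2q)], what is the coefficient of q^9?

Partial fractions give a closed form: a_n = (-3/4)·(-1)^n + (27/20)·3^n + (12/5)·(-2)^n.
At n = 9: a_9 = 25344.

25344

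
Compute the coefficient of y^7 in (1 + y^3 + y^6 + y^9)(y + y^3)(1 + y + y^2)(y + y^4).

4

(1 + y^3 + y^6 + y^9) has coefficients 1,0,0,1,0,0,1,0 for degrees 0…7.
(y + y^3) has coefficients 0,1,0,1,0,0,0,0 for degrees 0…7.
Multiplying by (1 + y + y^2) gives running coefficients 0,1,1,2,1,1,0,0 for degrees 0…7.
Finally multiplying by (y + y^4), the product of all factors after the first has coefficients 0,0,1,1,2,2,2,2 for degrees 0…7.
[y^7] = 1·2 + 1·2 + 1·0 = 4.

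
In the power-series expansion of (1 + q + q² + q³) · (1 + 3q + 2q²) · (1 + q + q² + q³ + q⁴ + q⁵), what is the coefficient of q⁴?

(1 + q + q² + q³) has coefficients 1,1,1,1 for degrees 0…3.
(1 + 3q + 2q²) has coefficients 1,3,2,0,0 for degrees 0…4.
Finally multiplying by (1 + q + q² + q³ + q⁴ + q⁵), the product of all factors after the first has coefficients 1,4,6,6,6 for degrees 0…4.
[q⁴] = 1·6 + 1·6 + 1·6 + 1·4 = 22.

22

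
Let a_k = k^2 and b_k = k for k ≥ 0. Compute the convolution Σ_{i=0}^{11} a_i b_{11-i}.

The convolution is the x^11 coefficient of A(x)B(x).
Σ = 0·11 + 1·10 + 4·9 + 9·8 + 16·7 + 25·6 + 36·5 + 49·4 + 64·3 + 81·2 + 100·1 + 121·0 = 1210.

1210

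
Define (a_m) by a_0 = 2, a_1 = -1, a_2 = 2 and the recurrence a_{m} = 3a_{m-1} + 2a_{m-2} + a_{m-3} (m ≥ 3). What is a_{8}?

The ordinary generating function has denominator 1 - 3y - 2y^2 - y^3.
Iterating the recurrence: a_0,…,a_{8} = 2, -1, 2, 6, 21, 77, 279, 1012, 3671.

3671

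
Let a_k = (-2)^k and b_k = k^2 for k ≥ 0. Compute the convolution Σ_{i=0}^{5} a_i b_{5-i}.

This is [x^5] in the product of the two ordinary generating functions.
Σ = 1·25 − 2·16 + 4·9 − 8·4 + 16·1 − 32·0 = 13.

13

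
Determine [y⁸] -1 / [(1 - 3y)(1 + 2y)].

Partial fractions give a closed form: a_n = (-3/5)·3^n + (-2/5)·(-2)^n.
At n = 8: a_8 = -4039.

-4039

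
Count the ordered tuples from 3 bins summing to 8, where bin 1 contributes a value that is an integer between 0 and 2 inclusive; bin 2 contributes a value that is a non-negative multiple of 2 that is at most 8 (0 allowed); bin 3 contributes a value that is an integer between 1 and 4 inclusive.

6

The generating function for the choices is (1 + x + x^2)·(1 + x^2 + x^4 + x^6 + x^8)·(x + x^2 + x^3 + x^4); the count is [x^8].
(1 + x + x^2) has coefficients 1,1,1 for degrees 0…2.
(1 + x^2 + x^4 + x^6 + x^8) has coefficients 1,0,1,0,1,0,1,0,1 for degrees 0…8.
Finally multiplying by (x + x^2 + x^3 + x^4), the product of all factors after the first has coefficients 0,1,1,2,2,2,2,2,2 for degrees 0…8.
[x^8] = 1·2 + 1·2 + 1·2 = 6.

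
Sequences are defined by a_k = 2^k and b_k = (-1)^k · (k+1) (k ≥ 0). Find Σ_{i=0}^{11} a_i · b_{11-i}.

906

Write out a_i and b_{11-i} for i = 0,…,11 and sum the products.
Σ = 1·(-12) + 2·11 + 4·(-10) + 8·9 + 16·(-8) + 32·7 + 64·(-6) + 128·5 + 256·(-4) + 512·3 + 1024·(-2) + 2048·1 = 906.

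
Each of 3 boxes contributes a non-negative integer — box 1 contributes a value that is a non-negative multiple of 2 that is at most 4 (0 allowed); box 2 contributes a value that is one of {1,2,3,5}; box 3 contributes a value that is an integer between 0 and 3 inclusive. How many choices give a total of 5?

The generating function for the choices is (1 + z^2 + z^4)·(z + z^2 + z^3 + z^5)·(1 + z + z^2 + z^3); the count is [z^5].
(1 + z^2 + z^4) has coefficients 1,0,1,0,1 for degrees 0…4.
(z + z^2 + z^3 + z^5) has coefficients 0,1,1,1,0,1 for degrees 0…5.
Finally multiplying by (1 + z + z^2 + z^3), the product of all factors after the first has coefficients 0,1,2,3,3,3 for degrees 0…5.
[z^5] = 1·3 + 1·3 + 1·1 = 7.

7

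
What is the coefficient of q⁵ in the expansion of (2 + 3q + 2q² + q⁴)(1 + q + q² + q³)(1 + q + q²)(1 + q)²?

75

(2 + 3q + 2q² + q⁴) has coefficients 2,3,2,0,1 for degrees 0…4.
(1 + q + q² + q³) has coefficients 1,1,1,1,0,0 for degrees 0…5.
Multiplying by (1 + q + q²) gives running coefficients 1,2,3,3,2,1 for degrees 0…5.
Finally multiplying by (1 + q)², the product of all factors after the first has coefficients 1,4,8,11,11,8 for degrees 0…5.
[q⁵] = 2·8 + 3·11 + 2·11 + 1·4 = 75.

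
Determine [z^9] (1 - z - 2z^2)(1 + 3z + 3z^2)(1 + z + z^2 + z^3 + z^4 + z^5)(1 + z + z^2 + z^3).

-53

(1 - z - 2z^2) has coefficients 1,-1,-2 for degrees 0…2.
(1 + 3z + 3z^2) has coefficients 1,3,3,0,0,0,0,0,0,0 for degrees 0…9.
Multiplying by (1 + z + z^2 + z^3 + z^4 + z^5) gives running coefficients 1,4,7,7,7,7,6,3,0,0 for degrees 0…9.
Finally multiplying by (1 + z + z^2 + z^3), the product of all factors after the first has coefficients 1,5,12,19,25,28,27,23,16,9 for degrees 0…9.
[z^9] = 1·9 − 1·16 − 2·23 = -53.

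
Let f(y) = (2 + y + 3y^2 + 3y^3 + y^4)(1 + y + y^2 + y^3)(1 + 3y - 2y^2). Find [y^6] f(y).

(2 + y + 3y^2 + 3y^3 + y^4) has coefficients 2,1,3,3,1 for degrees 0…4.
(1 + y + y^2 + y^3) has coefficients 1,1,1,1,0,0,0 for degrees 0…6.
Finally multiplying by (1 + 3y - 2y^2), the product of all factors after the first has coefficients 1,4,2,2,1,-2,0 for degrees 0…6.
[y^6] = 2·0 + 1·(-2) + 3·1 + 3·2 + 1·2 = 9.

9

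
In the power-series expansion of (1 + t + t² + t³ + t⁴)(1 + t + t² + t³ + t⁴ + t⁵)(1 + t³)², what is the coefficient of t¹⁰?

(1 + t + t² + t³ + t⁴) has coefficients 1,1,1,1,1 for degrees 0…4.
(1 + t + t² + t³ + t⁴ + t⁵) has coefficients 1,1,1,1,1,1,0,0,0,0,0 for degrees 0…10.
Finally multiplying by (1 + t³)², the product of all factors after the first has coefficients 1,1,1,3,3,3,3,3,3,1,1 for degrees 0…10.
[t¹⁰] = 1·1 + 1·1 + 1·3 + 1·3 + 1·3 = 11.

11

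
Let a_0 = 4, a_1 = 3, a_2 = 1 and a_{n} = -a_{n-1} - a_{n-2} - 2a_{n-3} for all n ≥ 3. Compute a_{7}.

The ordinary generating function has denominator 1 + q + q^2 + 2q^3.
Iterating the recurrence: a_0,…,a_{7} = 4, 3, 1, -12, 5, 5, 14, -29.

-29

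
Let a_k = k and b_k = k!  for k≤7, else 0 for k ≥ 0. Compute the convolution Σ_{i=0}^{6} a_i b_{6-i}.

Write out a_i and b_{6-i} for i = 0,…,6 and sum the products.
Σ = 0·720 + 1·120 + 2·24 + 3·6 + 4·2 + 5·1 + 6·1 = 205.

205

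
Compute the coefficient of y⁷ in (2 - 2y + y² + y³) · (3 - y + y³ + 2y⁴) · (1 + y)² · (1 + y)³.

22

(2 - 2y + y² + y³) has coefficients 2,-2,1,1 for degrees 0…3.
(3 - y + y³ + 2y⁴) has coefficients 3,-1,0,1,2,0,0,0 for degrees 0…7.
Multiplying by (1 + y)² gives running coefficients 3,5,1,0,4,5,2,0 for degrees 0…7.
Finally multiplying by (1 + y)³, the product of all factors after the first has coefficients 3,14,25,21,12,18,29,25 for degrees 0…7.
[y⁷] = 2·25 − 2·29 + 1·18 + 1·12 = 22.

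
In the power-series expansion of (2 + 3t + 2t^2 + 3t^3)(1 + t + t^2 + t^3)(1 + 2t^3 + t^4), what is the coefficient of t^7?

26

(2 + 3t + 2t^2 + 3t^3) has coefficients 2,3,2,3 for degrees 0…3.
(1 + t + t^2 + t^3) has coefficients 1,1,1,1,0,0,0,0 for degrees 0…7.
Finally multiplying by (1 + 2t^3 + t^4), the product of all factors after the first has coefficients 1,1,1,3,3,3,3,1 for degrees 0…7.
[t^7] = 2·1 + 3·3 + 2·3 + 3·3 = 26.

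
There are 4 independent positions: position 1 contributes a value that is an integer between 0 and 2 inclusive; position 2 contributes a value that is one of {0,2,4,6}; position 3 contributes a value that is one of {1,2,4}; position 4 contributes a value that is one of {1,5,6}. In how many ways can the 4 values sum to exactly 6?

The generating function for the choices is (1 + x + x^2)·(1 + x^2 + x^4 + x^6)·(x + x^2 + x^4)·(x + x^5 + x^6); the count is [x^6].
(1 + x + x^2) has coefficients 1,1,1 for degrees 0…2.
(1 + x^2 + x^4 + x^6) has coefficients 1,0,1,0,1,0,1 for degrees 0…6.
Multiplying by (x + x^2 + x^4) gives running coefficients 0,1,1,1,2,1,2 for degrees 0…6.
Finally multiplying by (x + x^5 + x^6), the product of all factors after the first has coefficients 0,0,1,1,1,2,2 for degrees 0…6.
[x^6] = 1·2 + 1·2 + 1·1 = 5.

5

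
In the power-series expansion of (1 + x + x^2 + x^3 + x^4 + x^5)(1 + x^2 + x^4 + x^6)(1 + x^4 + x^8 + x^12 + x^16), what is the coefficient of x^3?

2

(1 + x + x^2 + x^3 + x^4 + x^5) has coefficients 1,1,1,1 for degrees 0…3.
(1 + x^2 + x^4 + x^6) has coefficients 1,0,1,0 for degrees 0…3.
Finally multiplying by (1 + x^4 + x^8 + x^12 + x^16), the product of all factors after the first has coefficients 1,0,1,0 for degrees 0…3.
[x^3] = 1·0 + 1·1 + 1·0 + 1·1 = 2.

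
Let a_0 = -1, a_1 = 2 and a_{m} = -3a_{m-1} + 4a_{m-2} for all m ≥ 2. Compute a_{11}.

The ordinary generating function has denominator 1 + 3q - 4q^2.
Iterating the recurrence: a_0,…,a_{11} = -1, 2, -10, 38, -154, 614, -2458, 9830, -39322, 157286, -629146, 2516582.

2516582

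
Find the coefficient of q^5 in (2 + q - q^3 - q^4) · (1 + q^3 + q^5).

(2 + q - q^3 - q^4) has coefficients 2,1,0,-1,-1 for degrees 0…4.
(1 + q^3 + q^5) has coefficients 1,0,0,1,0,1 for degrees 0…5.
[q^5] = 2·1 + 1·0 − 1·0 − 1·0 = 2.

2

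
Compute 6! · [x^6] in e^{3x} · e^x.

4096

The EGF product rule gives c_6 = Σ_{k_1+k_2=6} C(6; k_1,k_2) · ∏ g_i(k_i), where e^{3x} gives (3)^k; e^x gives (1)^k.
g_1(k) for k = 0…6: 1, 3, 9, 27, 81, 243, 729.
g_2(k) for k = 0…6: 1, 1, 1, 1, 1, 1, 1.
c_6 = Σ_k C(6,k)·g_1(k)·g_2(6−k) = 1·1·1 + 6·3·1 + 15·9·1 + 20·27·1 + 15·81·1 + 6·243·1 + 1·729·1 = 1 + 18 + 135 + 540 + 1215 + 1458 + 729 = 4096.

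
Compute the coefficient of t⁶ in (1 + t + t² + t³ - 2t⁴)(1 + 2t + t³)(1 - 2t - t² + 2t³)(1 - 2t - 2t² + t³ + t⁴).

(1 + t + t² + t³ - 2t⁴) has coefficients 1,1,1,1,-2 for degrees 0…4.
(1 + 2t + t³) has coefficients 1,2,0,1,0,0,0 for degrees 0…6.
Multiplying by (1 - 2t - t² + 2t³) gives running coefficients 1,0,-5,1,2,-1,2 for degrees 0…6.
Finally multiplying by (1 - 2t - 2t² + t³ + t⁴), the product of all factors after the first has coefficients 1,-2,-7,12,11,-12,-4 for degrees 0…6.
[t⁶] = 1·(-4) + 1·(-12) + 1·11 + 1·12 − 2·(-7) = 21.

21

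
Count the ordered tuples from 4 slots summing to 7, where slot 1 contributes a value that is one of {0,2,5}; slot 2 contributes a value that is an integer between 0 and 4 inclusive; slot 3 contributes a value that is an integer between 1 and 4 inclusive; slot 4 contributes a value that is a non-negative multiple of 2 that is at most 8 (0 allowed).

20

The generating function for the choices is (1 + q² + q⁵)·(1 + q + q² + q³ + q⁴)·(q + q² + q³ + q⁴)·(1 + q² + q⁴ + q⁶ + q⁸); the count is [q⁷].
(1 + q² + q⁵) has coefficients 1,0,1,0,0,1 for degrees 0…5.
(1 + q + q² + q³ + q⁴) has coefficients 1,1,1,1,1,0,0,0 for degrees 0…7.
Multiplying by (q + q² + q³ + q⁴) gives running coefficients 0,1,2,3,4,4,3,2 for degrees 0…7.
Finally multiplying by (1 + q² + q⁴ + q⁶ + q⁸), the product of all factors after the first has coefficients 0,1,2,4,6,8,9,10 for degrees 0…7.
[q⁷] = 1·10 + 1·8 + 1·2 = 20.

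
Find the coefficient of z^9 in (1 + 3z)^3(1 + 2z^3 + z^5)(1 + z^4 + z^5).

73

(1 + 3z)^3 has coefficients 1,9,27,27 for degrees 0…3.
(1 + 2z^3 + z^5) has coefficients 1,0,0,2,0,1,0,0,0,0 for degrees 0…9.
Finally multiplying by (1 + z^4 + z^5), the product of all factors after the first has coefficients 1,0,0,2,1,2,0,2,2,1 for degrees 0…9.
[z^9] = 1·1 + 9·2 + 27·2 + 27·0 = 73.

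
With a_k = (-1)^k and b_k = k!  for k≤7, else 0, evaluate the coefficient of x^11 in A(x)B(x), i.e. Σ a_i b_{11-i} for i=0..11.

Write out a_i and b_{11-i} for i = 0,…,11 and sum the products.
Σ = 1·0 − 1·0 + 1·0 − 1·0 + 1·5040 − 1·720 + 1·120 − 1·24 + 1·6 − 1·2 + 1·1 − 1·1 = 4420.

4420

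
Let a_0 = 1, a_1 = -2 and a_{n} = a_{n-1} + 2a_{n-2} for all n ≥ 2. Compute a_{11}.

-684

The ordinary generating function has denominator 1 - y - 2y^2.
Iterating the recurrence: a_0,…,a_{11} = 1, -2, 0, -4, -4, -12, -20, -44, -84, -172, -340, -684.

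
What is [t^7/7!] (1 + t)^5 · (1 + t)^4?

181440

The EGF product rule gives c_7 = Σ_{k_1+k_2=7} C(7; k_1,k_2) · ∏ g_i(k_i), where (1+t)^5 gives the falling factorial (5)_k; (1+t)^4 gives the falling factorial (4)_k.
g_1(k) for k = 0…7: 1, 5, 20, 60, 120, 120, 0, 0.
g_2(k) for k = 0…7: 1, 4, 12, 24, 24, 0, 0, 0.
c_7 = Σ_k C(7,k)·g_1(k)·g_2(7−k) = 35·60·24 + 35·120·24 + 21·120·12 = 50400 + 100800 + 30240 = 181440.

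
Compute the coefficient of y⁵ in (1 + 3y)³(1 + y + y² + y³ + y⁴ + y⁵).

64

(1 + 3y)³ has coefficients 1,9,27,27 for degrees 0…3.
(1 + y + y² + y³ + y⁴ + y⁵) has coefficients 1,1,1,1,1,1 for degrees 0…5.
[y⁵] = 1·1 + 9·1 + 27·1 + 27·1 = 64.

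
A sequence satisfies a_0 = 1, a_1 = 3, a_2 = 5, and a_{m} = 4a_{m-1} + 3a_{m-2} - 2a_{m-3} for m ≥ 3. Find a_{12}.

The ordinary generating function has denominator 1 - 4x - 3x^2 + 2x^3.
Iterating the recurrence: a_0,…,a_{12} = 1, 3, 5, 27, 117, 539, 2453, 11195, 51061, 232923, 1062485, 4846587, 22107957.

22107957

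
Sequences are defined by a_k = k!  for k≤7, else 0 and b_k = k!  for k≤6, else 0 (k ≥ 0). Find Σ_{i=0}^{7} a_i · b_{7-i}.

This is [x^7] in the product of the two ordinary generating functions.
Σ = 1·0 + 1·720 + 2·120 + 6·24 + 24·6 + 120·2 + 720·1 + 5040·1 = 7248.

7248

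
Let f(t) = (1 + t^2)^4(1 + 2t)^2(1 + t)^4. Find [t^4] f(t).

(1 + t^2)^4 has coefficients 1,0,4,0,6 for degrees 0…4.
(1 + 2t)^2 has coefficients 1,4,4,0,0 for degrees 0…4.
Finally multiplying by (1 + t)^4, the product of all factors after the first has coefficients 1,8,26,44,41 for degrees 0…4.
[t^4] = 1·41 + 4·26 + 6·1 = 151.

151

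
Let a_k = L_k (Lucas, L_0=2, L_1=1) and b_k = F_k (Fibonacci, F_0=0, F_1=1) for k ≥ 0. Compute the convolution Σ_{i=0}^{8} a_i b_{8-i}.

This is [x^8] in the product of the two ordinary generating functions.
Σ = 2·21 + 1·13 + 3·8 + 4·5 + 7·3 + 11·2 + 18·1 + 29·1 + 47·0 = 189.

189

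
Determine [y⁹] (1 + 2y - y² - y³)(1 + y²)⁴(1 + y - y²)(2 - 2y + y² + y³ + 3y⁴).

-11

(1 + 2y - y² - y³) has coefficients 1,2,-1,-1 for degrees 0…3.
(1 + y²)⁴ has coefficients 1,0,4,0,6,0,4,0,1,0 for degrees 0…9.
Multiplying by (1 + y - y²) gives running coefficients 1,1,3,4,2,6,-2,4,-3,1 for degrees 0…9.
Finally multiplying by (2 - 2y + y² + y³ + 3y⁴), the product of all factors after the first has coefficients 2,0,5,4,3,18,-1,32,-4,28 for degrees 0…9.
[y⁹] = 1·28 + 2·(-4) − 1·32 − 1·(-1) = -11.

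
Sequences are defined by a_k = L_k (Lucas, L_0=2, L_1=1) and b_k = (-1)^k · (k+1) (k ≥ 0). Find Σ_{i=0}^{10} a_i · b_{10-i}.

76

This is [x^10] in the product of the two ordinary generating functions.
Σ = 2·11 + 1·(-10) + 3·9 + 4·(-8) + 7·7 + 11·(-6) + 18·5 + 29·(-4) + 47·3 + 76·(-2) + 123·1 = 76.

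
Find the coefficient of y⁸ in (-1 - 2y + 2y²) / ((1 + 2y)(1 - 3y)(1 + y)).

-4163

Partial fractions give a closed form: a_n = (2/5)·(-2)^n + (-13/20)·3^n + (-3/4)·(-1)^n.
At n = 8: a_8 = -4163.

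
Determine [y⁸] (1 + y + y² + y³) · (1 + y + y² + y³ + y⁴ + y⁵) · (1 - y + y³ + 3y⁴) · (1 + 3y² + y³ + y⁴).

(1 + y + y² + y³) has coefficients 1,1,1,1 for degrees 0…3.
(1 + y + y² + y³ + y⁴ + y⁵) has coefficients 1,1,1,1,1,1,0,0,0 for degrees 0…8.
Multiplying by (1 - y + y³ + 3y⁴) gives running coefficients 1,0,0,1,4,4,3,4,4 for degrees 0…8.
Finally multiplying by (1 + 3y² + y³ + y⁴), the product of all factors after the first has coefficients 1,0,3,2,5,7,16,21,21 for degrees 0…8.
[y⁸] = 1·21 + 1·21 + 1·16 + 1·7 = 65.

65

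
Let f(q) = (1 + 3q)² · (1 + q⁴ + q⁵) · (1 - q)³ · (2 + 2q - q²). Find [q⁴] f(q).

(1 + 3q)² has coefficients 1,6,9 for degrees 0…2.
(1 + q⁴ + q⁵) has coefficients 1,0,0,0,1 for degrees 0…4.
Multiplying by (1 - q)³ gives running coefficients 1,-3,3,-1,1 for degrees 0…4.
Finally multiplying by (2 + 2q - q²), the product of all factors after the first has coefficients 2,-4,-1,7,-3 for degrees 0…4.
[q⁴] = 1·(-3) + 6·7 + 9·(-1) = 30.

30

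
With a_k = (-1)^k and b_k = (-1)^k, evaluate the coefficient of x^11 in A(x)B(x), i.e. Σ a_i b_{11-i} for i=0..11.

Write out a_i and b_{11-i} for i = 0,…,11 and sum the products.
Σ = 1·(-1) − 1·1 + 1·(-1) − 1·1 + 1·(-1) − 1·1 + 1·(-1) − 1·1 + 1·(-1) − 1·1 + 1·(-1) − 1·1 = -12.

-12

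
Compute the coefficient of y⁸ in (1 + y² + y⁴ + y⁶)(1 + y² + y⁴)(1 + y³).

(1 + y² + y⁴ + y⁶) has coefficients 1,0,1,0,1,0,1 for degrees 0…6.
(1 + y² + y⁴) has coefficients 1,0,1,0,1,0,0,0,0 for degrees 0…8.
Finally multiplying by (1 + y³), the product of all factors after the first has coefficients 1,0,1,1,1,1,0,1,0 for degrees 0…8.
[y⁸] = 1·0 + 1·0 + 1·1 + 1·1 = 2.

2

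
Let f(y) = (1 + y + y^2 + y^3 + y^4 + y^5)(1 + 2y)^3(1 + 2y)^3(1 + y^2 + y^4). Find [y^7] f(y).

1614

(1 + y + y^2 + y^3 + y^4 + y^5) has coefficients 1,1,1,1,1,1 for degrees 0…5.
(1 + 2y)^3 has coefficients 1,6,12,8,0,0,0,0 for degrees 0…7.
Multiplying by (1 + 2y)^3 gives running coefficients 1,12,60,160,240,192,64,0 for degrees 0…7.
Finally multiplying by (1 + y^2 + y^4), the product of all factors after the first has coefficients 1,12,61,172,301,364,364,352 for degrees 0…7.
[y^7] = 1·352 + 1·364 + 1·364 + 1·301 + 1·172 + 1·61 = 1614.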